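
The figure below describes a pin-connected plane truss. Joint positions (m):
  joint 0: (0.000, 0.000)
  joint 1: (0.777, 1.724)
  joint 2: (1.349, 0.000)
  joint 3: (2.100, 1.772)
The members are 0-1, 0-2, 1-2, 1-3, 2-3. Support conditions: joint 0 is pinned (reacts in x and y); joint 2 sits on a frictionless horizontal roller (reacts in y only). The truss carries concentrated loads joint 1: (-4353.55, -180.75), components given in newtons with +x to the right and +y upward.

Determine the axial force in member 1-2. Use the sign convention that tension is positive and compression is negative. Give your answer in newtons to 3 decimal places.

5752.319

N=4 nodes, M=5 members, R=3 reactions → 2N=8, M+R=8
member 0 (0-1): L=1.8910, (cx,cy)=(0.4109,0.9117)
member 1 (0-2): L=1.3490, (cx,cy)=(1.0000,0.0000)
member 2 (1-2): L=1.8164, (cx,cy)=(0.3149,-0.9491)
member 3 (1-3): L=1.3239, (cx,cy)=(0.9993,0.0363)
member 4 (2-3): L=1.9246, (cx,cy)=(0.3902,0.9207)
solve A·x = −loads:
  F[0-1] = -6186.8014 N (compression)
  F[0-2] = -1811.4408 N (compression)
  F[1-2] = +5752.3190 N (tension)
  F[1-3] = +0.0000 N (tension)
  F[2-3] = +0.0000 N (tension)
  Rx@0 = +4353.5500 N
  Ry@0 = +5640.4071 N
  Ry@2 = -5459.6571 N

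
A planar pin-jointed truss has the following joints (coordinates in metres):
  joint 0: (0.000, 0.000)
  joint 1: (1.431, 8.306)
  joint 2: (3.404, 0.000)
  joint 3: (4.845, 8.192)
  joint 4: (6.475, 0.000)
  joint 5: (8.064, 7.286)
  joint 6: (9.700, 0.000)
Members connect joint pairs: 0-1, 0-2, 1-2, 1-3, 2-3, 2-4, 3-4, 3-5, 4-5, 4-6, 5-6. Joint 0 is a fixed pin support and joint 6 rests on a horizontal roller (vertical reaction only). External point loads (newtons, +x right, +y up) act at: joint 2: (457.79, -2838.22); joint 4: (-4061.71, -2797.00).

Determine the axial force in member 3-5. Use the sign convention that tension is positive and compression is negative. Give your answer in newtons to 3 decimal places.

N=7 nodes, M=11 members, R=3 reactions → 2N=14, M+R=14
member 0 (0-1): L=8.4284, (cx,cy)=(0.1698,0.9855)
member 1 (0-2): L=3.4040, (cx,cy)=(1.0000,0.0000)
member 2 (1-2): L=8.5371, (cx,cy)=(0.2311,-0.9729)
member 3 (1-3): L=3.4159, (cx,cy)=(0.9994,-0.0334)
member 4 (2-3): L=8.3178, (cx,cy)=(0.1732,0.9849)
member 5 (2-4): L=3.0710, (cx,cy)=(1.0000,0.0000)
member 6 (3-4): L=8.3526, (cx,cy)=(0.1951,-0.9808)
member 7 (3-5): L=3.3441, (cx,cy)=(0.9626,-0.2709)
member 8 (4-5): L=7.4573, (cx,cy)=(0.2131,0.9770)
member 9 (4-6): L=3.2250, (cx,cy)=(1.0000,0.0000)
member 10 (5-6): L=7.4674, (cx,cy)=(0.2191,-0.9757)
solve A·x = −loads:
  F[0-1] = -2812.9807 N (compression)
  F[0-2] = -3126.3216 N (compression)
  F[1-2] = +2888.5792 N (tension)
  F[1-3] = -1145.8118 N (compression)
  F[2-3] = +28.2679 N (tension)
  F[2-4] = -2921.4337 N (compression)
  F[3-4] = +275.2667 N (tension)
  F[3-5] = -1240.3850 N (compression)
  F[4-5] = +2586.4241 N (tension)
  F[4-6] = +642.8766 N (tension)
  F[5-6] = -2934.3683 N (compression)
  Rx@0 = +3603.9200 N
  Ry@0 = +2772.1400 N
  Ry@6 = +2863.0800 N

-1240.385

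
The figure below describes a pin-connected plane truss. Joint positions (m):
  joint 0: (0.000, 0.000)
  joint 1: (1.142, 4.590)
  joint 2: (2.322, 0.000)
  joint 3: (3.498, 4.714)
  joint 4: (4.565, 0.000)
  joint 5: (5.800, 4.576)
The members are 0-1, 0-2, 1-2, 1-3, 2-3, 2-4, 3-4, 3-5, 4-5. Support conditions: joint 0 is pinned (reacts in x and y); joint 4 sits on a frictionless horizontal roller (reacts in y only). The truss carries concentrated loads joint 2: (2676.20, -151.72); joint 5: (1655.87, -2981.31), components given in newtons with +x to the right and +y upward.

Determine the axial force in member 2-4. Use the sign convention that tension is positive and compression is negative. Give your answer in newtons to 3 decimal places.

N=6 nodes, M=9 members, R=3 reactions → 2N=12, M+R=12
member 0 (0-1): L=4.7299, (cx,cy)=(0.2414,0.9704)
member 1 (0-2): L=2.3220, (cx,cy)=(1.0000,0.0000)
member 2 (1-2): L=4.7393, (cx,cy)=(0.2490,-0.9685)
member 3 (1-3): L=2.3593, (cx,cy)=(0.9986,0.0526)
member 4 (2-3): L=4.8585, (cx,cy)=(0.2421,0.9703)
member 5 (2-4): L=2.2430, (cx,cy)=(1.0000,0.0000)
member 6 (3-4): L=4.8332, (cx,cy)=(0.2208,-0.9753)
member 7 (3-5): L=2.3061, (cx,cy)=(0.9982,-0.0598)
member 8 (4-5): L=4.7397, (cx,cy)=(0.2606,0.9655)
solve A·x = −loads:
  F[0-1] = +2464.7861 N (tension)
  F[0-2] = +3736.9694 N (tension)
  F[1-2] = -2404.7645 N (compression)
  F[1-3] = +1195.5020 N (tension)
  F[2-3] = +2556.7823 N (tension)
  F[2-4] = -156.8521 N (compression)
  F[3-4] = -2756.7548 N (compression)
  F[3-5] = +2425.6571 N (tension)
  F[4-5] = -2937.6332 N (compression)
  Rx@0 = -4332.0700 N
  Ry@0 = -2391.8666 N
  Ry@4 = +5524.8966 N

-156.852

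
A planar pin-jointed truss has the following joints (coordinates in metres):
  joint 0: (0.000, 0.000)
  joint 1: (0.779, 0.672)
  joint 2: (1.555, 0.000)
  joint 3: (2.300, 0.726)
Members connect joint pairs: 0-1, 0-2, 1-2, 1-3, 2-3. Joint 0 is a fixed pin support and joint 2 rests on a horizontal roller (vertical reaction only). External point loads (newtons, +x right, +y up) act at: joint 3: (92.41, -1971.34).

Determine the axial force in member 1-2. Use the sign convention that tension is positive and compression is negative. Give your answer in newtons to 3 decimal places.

N=4 nodes, M=5 members, R=3 reactions → 2N=8, M+R=8
member 0 (0-1): L=1.0288, (cx,cy)=(0.7572,0.6532)
member 1 (0-2): L=1.5550, (cx,cy)=(1.0000,0.0000)
member 2 (1-2): L=1.0265, (cx,cy)=(0.7559,-0.6546)
member 3 (1-3): L=1.5220, (cx,cy)=(0.9994,0.0355)
member 4 (2-3): L=1.0402, (cx,cy)=(0.7162,0.6979)
solve A·x = −loads:
  F[0-1] = +1511.9851 N (tension)
  F[0-2] = -1052.4567 N (compression)
  F[1-2] = -1389.5898 N (compression)
  F[1-3] = +2196.7048 N (tension)
  F[2-3] = -2936.2881 N (compression)
  Rx@0 = -92.4100 N
  Ry@0 = -987.6128 N
  Ry@2 = +2958.9528 N

-1389.590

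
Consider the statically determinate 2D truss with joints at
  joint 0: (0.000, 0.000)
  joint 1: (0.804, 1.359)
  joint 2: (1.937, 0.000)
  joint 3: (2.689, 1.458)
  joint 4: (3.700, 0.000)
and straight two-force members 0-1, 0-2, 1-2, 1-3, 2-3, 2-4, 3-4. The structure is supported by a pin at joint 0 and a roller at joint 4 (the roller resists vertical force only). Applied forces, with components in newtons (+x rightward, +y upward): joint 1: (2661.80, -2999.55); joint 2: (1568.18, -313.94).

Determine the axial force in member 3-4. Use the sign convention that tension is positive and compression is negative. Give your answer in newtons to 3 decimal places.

N=5 nodes, M=7 members, R=3 reactions → 2N=10, M+R=10
member 0 (0-1): L=1.5790, (cx,cy)=(0.5092,0.8607)
member 1 (0-2): L=1.9370, (cx,cy)=(1.0000,0.0000)
member 2 (1-2): L=1.7693, (cx,cy)=(0.6404,-0.7681)
member 3 (1-3): L=1.8876, (cx,cy)=(0.9986,0.0524)
member 4 (2-3): L=1.6405, (cx,cy)=(0.4584,0.8887)
member 5 (2-4): L=1.7630, (cx,cy)=(1.0000,0.0000)
member 6 (3-4): L=1.7742, (cx,cy)=(0.5698,-0.8218)
solve A·x = −loads:
  F[0-1] = -1765.7021 N (compression)
  F[0-2] = +5129.0355 N (tension)
  F[1-2] = -2079.1638 N (compression)
  F[1-3] = -2232.5332 N (compression)
  F[2-3] = +2150.1113 N (tension)
  F[2-4] = +1243.8614 N (tension)
  F[3-4] = -2182.8820 N (compression)
  Rx@0 = -4229.9800 N
  Ry@0 = +1519.6721 N
  Ry@4 = +1793.8179 N

-2182.882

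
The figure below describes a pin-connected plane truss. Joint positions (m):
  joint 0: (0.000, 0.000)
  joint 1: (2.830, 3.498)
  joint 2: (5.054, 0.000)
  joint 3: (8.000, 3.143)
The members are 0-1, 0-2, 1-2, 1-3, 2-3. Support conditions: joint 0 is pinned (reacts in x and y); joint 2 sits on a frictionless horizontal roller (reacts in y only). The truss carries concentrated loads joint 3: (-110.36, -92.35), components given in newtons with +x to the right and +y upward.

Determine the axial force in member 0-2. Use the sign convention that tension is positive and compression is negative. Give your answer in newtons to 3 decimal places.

N=4 nodes, M=5 members, R=3 reactions → 2N=8, M+R=8
member 0 (0-1): L=4.4994, (cx,cy)=(0.6290,0.7774)
member 1 (0-2): L=5.0540, (cx,cy)=(1.0000,0.0000)
member 2 (1-2): L=4.1451, (cx,cy)=(0.5365,-0.8439)
member 3 (1-3): L=5.1822, (cx,cy)=(0.9977,-0.0685)
member 4 (2-3): L=4.3078, (cx,cy)=(0.6839,0.7296)
solve A·x = −loads:
  F[0-1] = -19.0368 N (compression)
  F[0-2] = -98.3864 N (compression)
  F[1-2] = +19.3572 N (tension)
  F[1-3] = -22.4120 N (compression)
  F[2-3] = -128.6801 N (compression)
  Rx@0 = +110.3600 N
  Ry@0 = +14.7998 N
  Ry@2 = +77.5502 N

-98.386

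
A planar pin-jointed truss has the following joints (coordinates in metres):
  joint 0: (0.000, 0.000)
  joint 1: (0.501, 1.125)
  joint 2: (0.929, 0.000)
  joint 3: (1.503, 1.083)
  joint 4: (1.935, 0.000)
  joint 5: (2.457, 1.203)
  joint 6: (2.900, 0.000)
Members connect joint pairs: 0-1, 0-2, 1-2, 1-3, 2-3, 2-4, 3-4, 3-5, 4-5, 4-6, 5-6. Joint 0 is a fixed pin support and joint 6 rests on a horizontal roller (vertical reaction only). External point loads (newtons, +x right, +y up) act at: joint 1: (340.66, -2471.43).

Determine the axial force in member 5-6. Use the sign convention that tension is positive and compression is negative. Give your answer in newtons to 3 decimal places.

-595.818

N=7 nodes, M=11 members, R=3 reactions → 2N=14, M+R=14
member 0 (0-1): L=1.2315, (cx,cy)=(0.4068,0.9135)
member 1 (0-2): L=0.9290, (cx,cy)=(1.0000,0.0000)
member 2 (1-2): L=1.2037, (cx,cy)=(0.3556,-0.9346)
member 3 (1-3): L=1.0029, (cx,cy)=(0.9991,-0.0419)
member 4 (2-3): L=1.2257, (cx,cy)=(0.4683,0.8836)
member 5 (2-4): L=1.0060, (cx,cy)=(1.0000,0.0000)
member 6 (3-4): L=1.1660, (cx,cy)=(0.3705,-0.9288)
member 7 (3-5): L=0.9615, (cx,cy)=(0.9922,0.1248)
member 8 (4-5): L=1.3114, (cx,cy)=(0.3981,0.9174)
member 9 (4-6): L=0.9650, (cx,cy)=(1.0000,0.0000)
member 10 (5-6): L=1.2820, (cx,cy)=(0.3456,-0.9384)
solve A·x = −loads:
  F[0-1] = -2093.3725 N (compression)
  F[0-2] = +1192.2783 N (tension)
  F[1-2] = -553.5664 N (compression)
  F[1-3] = -996.3149 N (compression)
  F[2-3] = +585.5661 N (tension)
  F[2-4] = +721.2202 N (tension)
  F[3-4] = -666.1979 N (compression)
  F[3-5] = -478.1299 N (compression)
  F[4-5] = +674.5278 N (tension)
  F[4-6] = +205.8913 N (tension)
  F[5-6] = -595.8180 N (compression)
  Rx@0 = -340.6600 N
  Ry@0 = +1912.3166 N
  Ry@6 = +559.1134 N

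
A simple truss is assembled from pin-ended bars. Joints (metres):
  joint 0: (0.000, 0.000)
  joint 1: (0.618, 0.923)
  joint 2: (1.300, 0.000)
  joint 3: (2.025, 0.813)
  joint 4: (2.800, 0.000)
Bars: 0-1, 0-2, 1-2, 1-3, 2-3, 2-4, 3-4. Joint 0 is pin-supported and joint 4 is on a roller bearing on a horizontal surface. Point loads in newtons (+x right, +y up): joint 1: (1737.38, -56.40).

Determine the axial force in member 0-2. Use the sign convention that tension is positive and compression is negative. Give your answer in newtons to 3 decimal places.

1383.344

N=5 nodes, M=7 members, R=3 reactions → 2N=10, M+R=10
member 0 (0-1): L=1.1108, (cx,cy)=(0.5564,0.8309)
member 1 (0-2): L=1.3000, (cx,cy)=(1.0000,0.0000)
member 2 (1-2): L=1.1476, (cx,cy)=(0.5943,-0.8043)
member 3 (1-3): L=1.4113, (cx,cy)=(0.9970,-0.0779)
member 4 (2-3): L=1.0893, (cx,cy)=(0.6656,0.7463)
member 5 (2-4): L=1.5000, (cx,cy)=(1.0000,0.0000)
member 6 (3-4): L=1.1232, (cx,cy)=(0.6900,-0.7238)
solve A·x = −loads:
  F[0-1] = +636.3429 N (tension)
  F[0-2] = +1383.3435 N (tension)
  F[1-2] = -629.4650 N (compression)
  F[1-3] = -1012.3520 N (compression)
  F[2-3] = +678.3162 N (tension)
  F[2-4] = +557.8124 N (tension)
  F[3-4] = -808.4372 N (compression)
  Rx@0 = -1737.3800 N
  Ry@0 = -528.7632 N
  Ry@4 = +585.1632 N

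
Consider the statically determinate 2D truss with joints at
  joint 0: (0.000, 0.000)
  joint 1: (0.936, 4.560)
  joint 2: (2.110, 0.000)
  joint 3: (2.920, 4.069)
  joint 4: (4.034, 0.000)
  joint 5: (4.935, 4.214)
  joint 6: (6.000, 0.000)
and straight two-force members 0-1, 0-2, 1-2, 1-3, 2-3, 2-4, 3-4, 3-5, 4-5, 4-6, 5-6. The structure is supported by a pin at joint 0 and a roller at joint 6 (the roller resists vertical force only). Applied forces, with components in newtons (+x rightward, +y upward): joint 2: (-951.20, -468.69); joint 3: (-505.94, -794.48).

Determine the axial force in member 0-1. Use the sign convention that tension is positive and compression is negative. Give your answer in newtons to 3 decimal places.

N=7 nodes, M=11 members, R=3 reactions → 2N=14, M+R=14
member 0 (0-1): L=4.6551, (cx,cy)=(0.2011,0.9796)
member 1 (0-2): L=2.1100, (cx,cy)=(1.0000,0.0000)
member 2 (1-2): L=4.7087, (cx,cy)=(0.2493,-0.9684)
member 3 (1-3): L=2.0439, (cx,cy)=(0.9707,-0.2402)
member 4 (2-3): L=4.1488, (cx,cy)=(0.1952,0.9808)
member 5 (2-4): L=1.9240, (cx,cy)=(1.0000,0.0000)
member 6 (3-4): L=4.2187, (cx,cy)=(0.2641,-0.9645)
member 7 (3-5): L=2.0202, (cx,cy)=(0.9974,0.0718)
member 8 (4-5): L=4.3092, (cx,cy)=(0.2091,0.9779)
member 9 (4-6): L=1.9660, (cx,cy)=(1.0000,0.0000)
member 10 (5-6): L=4.3465, (cx,cy)=(0.2450,-0.9695)
solve A·x = −loads:
  F[0-1] = -1076.8040 N (compression)
  F[0-2] = -1240.6259 N (compression)
  F[1-2] = +1222.4270 N (tension)
  F[1-3] = -537.0229 N (compression)
  F[2-3] = -729.1641 N (compression)
  F[2-4] = +157.7150 N (tension)
  F[3-4] = -223.3913 N (compression)
  F[3-5] = -98.9816 N (compression)
  F[4-5] = +220.3322 N (tension)
  F[4-6] = +52.6581 N (tension)
  F[5-6] = -214.9091 N (compression)
  Rx@0 = +1457.1400 N
  Ry@0 = +1054.8121 N
  Ry@6 = +208.3579 N

-1076.804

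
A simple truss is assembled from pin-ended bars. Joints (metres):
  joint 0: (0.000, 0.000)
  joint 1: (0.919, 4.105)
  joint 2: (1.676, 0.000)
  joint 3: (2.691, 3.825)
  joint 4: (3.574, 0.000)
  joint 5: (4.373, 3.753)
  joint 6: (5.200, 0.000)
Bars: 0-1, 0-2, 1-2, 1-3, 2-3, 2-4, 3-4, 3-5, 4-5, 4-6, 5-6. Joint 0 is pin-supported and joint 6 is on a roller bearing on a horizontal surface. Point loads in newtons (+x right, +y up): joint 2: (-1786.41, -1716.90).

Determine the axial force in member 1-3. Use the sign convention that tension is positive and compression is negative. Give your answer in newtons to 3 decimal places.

N=7 nodes, M=11 members, R=3 reactions → 2N=14, M+R=14
member 0 (0-1): L=4.2066, (cx,cy)=(0.2185,0.9758)
member 1 (0-2): L=1.6760, (cx,cy)=(1.0000,0.0000)
member 2 (1-2): L=4.1742, (cx,cy)=(0.1814,-0.9834)
member 3 (1-3): L=1.7940, (cx,cy)=(0.9877,-0.1561)
member 4 (2-3): L=3.9574, (cx,cy)=(0.2565,0.9665)
member 5 (2-4): L=1.8980, (cx,cy)=(1.0000,0.0000)
member 6 (3-4): L=3.9256, (cx,cy)=(0.2249,-0.9744)
member 7 (3-5): L=1.6835, (cx,cy)=(0.9991,-0.0428)
member 8 (4-5): L=3.8371, (cx,cy)=(0.2082,0.9781)
member 9 (4-6): L=1.6260, (cx,cy)=(1.0000,0.0000)
member 10 (5-6): L=3.8430, (cx,cy)=(0.2152,-0.9766)
solve A·x = −loads:
  F[0-1] = -1192.3311 N (compression)
  F[0-2] = -1525.9267 N (compression)
  F[1-2] = +1261.7693 N (tension)
  F[1-3] = -495.3779 N (compression)
  F[2-3] = +492.5286 N (tension)
  F[2-4] = +362.9818 N (tension)
  F[3-4] = -557.4861 N (compression)
  F[3-5] = -237.8019 N (compression)
  F[4-5] = +555.3738 N (tension)
  F[4-6] = +121.9390 N (tension)
  F[5-6] = -566.6459 N (compression)
  Rx@0 = +1786.4100 N
  Ry@0 = +1163.5299 N
  Ry@6 = +553.3701 N

-495.378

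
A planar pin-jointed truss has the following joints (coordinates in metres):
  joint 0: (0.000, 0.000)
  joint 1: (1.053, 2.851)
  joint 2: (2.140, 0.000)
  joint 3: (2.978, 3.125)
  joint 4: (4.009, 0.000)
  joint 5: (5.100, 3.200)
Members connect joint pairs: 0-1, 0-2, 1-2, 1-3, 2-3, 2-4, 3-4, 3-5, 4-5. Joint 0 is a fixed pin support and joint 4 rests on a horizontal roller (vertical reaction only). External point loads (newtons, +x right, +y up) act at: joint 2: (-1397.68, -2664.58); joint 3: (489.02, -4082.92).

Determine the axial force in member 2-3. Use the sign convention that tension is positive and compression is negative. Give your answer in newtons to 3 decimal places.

980.662

N=6 nodes, M=9 members, R=3 reactions → 2N=12, M+R=12
member 0 (0-1): L=3.0392, (cx,cy)=(0.3465,0.9381)
member 1 (0-2): L=2.1400, (cx,cy)=(1.0000,0.0000)
member 2 (1-2): L=3.0512, (cx,cy)=(0.3563,-0.9344)
member 3 (1-3): L=1.9444, (cx,cy)=(0.9900,0.1409)
member 4 (2-3): L=3.2354, (cx,cy)=(0.2590,0.9659)
member 5 (2-4): L=1.8690, (cx,cy)=(1.0000,0.0000)
member 6 (3-4): L=3.2907, (cx,cy)=(0.3133,-0.9497)
member 7 (3-5): L=2.1233, (cx,cy)=(0.9994,0.0353)
member 8 (4-5): L=3.3809, (cx,cy)=(0.3227,0.9465)
solve A·x = −loads:
  F[0-1] = -2037.2332 N (compression)
  F[0-2] = -202.8246 N (compression)
  F[1-2] = +1837.9744 N (tension)
  F[1-3] = -1374.3356 N (compression)
  F[2-3] = +980.6620 N (tension)
  F[2-4] = +1595.6413 N (tension)
  F[3-4] = -5092.8686 N (compression)
  F[3-5] = -0.0000 N (compression)
  F[4-5] = +0.0000 N (tension)
  Rx@0 = +908.6600 N
  Ry@0 = +1911.0509 N
  Ry@4 = +4836.4491 N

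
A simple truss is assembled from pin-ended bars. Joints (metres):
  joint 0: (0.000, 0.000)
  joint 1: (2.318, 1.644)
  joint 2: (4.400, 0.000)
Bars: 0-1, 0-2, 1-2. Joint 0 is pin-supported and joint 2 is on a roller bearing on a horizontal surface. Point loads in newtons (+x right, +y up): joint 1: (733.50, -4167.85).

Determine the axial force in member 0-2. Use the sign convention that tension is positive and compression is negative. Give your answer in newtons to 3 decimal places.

N=3 nodes, M=3 members, R=3 reactions → 2N=6, M+R=6
member 0 (0-1): L=2.8418, (cx,cy)=(0.8157,0.5785)
member 1 (0-2): L=4.4000, (cx,cy)=(1.0000,0.0000)
member 2 (1-2): L=2.6528, (cx,cy)=(0.7848,-0.6197)
solve A·x = −loads:
  F[0-1] = -2935.3028 N (compression)
  F[0-2] = +3127.7636 N (tension)
  F[1-2] = -3985.3013 N (compression)
  Rx@0 = -733.5000 N
  Ry@0 = +1698.0886 N
  Ry@2 = +2469.7614 N

3127.764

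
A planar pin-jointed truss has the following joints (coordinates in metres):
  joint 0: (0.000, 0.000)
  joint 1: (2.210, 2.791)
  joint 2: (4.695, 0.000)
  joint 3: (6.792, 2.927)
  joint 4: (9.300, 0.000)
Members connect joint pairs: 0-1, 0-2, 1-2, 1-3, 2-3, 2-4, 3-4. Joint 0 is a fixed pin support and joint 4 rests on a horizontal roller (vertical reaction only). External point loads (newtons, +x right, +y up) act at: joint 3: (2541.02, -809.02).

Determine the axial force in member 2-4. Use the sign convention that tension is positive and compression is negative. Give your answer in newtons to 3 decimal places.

1191.522

N=5 nodes, M=7 members, R=3 reactions → 2N=10, M+R=10
member 0 (0-1): L=3.5600, (cx,cy)=(0.6208,0.7840)
member 1 (0-2): L=4.6950, (cx,cy)=(1.0000,0.0000)
member 2 (1-2): L=3.7370, (cx,cy)=(0.6650,-0.7469)
member 3 (1-3): L=4.5840, (cx,cy)=(0.9996,0.0297)
member 4 (2-3): L=3.6007, (cx,cy)=(0.5824,0.8129)
member 5 (2-4): L=4.6050, (cx,cy)=(1.0000,0.0000)
member 6 (3-4): L=3.8545, (cx,cy)=(0.6507,-0.7594)
solve A·x = −loads:
  F[0-1] = +741.8065 N (tension)
  F[0-2] = +2080.5198 N (tension)
  F[1-2] = -740.7975 N (compression)
  F[1-3] = +953.5341 N (tension)
  F[2-3] = +680.6118 N (tension)
  F[2-4] = +1191.5218 N (tension)
  F[3-4] = -1831.2420 N (compression)
  Rx@0 = -2541.0200 N
  Ry@0 = -581.5638 N
  Ry@4 = +1390.5838 N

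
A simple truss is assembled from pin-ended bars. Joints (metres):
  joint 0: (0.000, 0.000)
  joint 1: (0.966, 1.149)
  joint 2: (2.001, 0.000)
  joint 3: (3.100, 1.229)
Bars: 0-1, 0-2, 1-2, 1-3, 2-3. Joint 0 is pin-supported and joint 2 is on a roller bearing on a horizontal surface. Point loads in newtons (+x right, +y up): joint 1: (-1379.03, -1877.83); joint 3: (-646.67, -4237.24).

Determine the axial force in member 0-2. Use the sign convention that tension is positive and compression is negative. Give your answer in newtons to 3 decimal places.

N=4 nodes, M=5 members, R=3 reactions → 2N=8, M+R=8
member 0 (0-1): L=1.5011, (cx,cy)=(0.6435,0.7654)
member 1 (0-2): L=2.0010, (cx,cy)=(1.0000,0.0000)
member 2 (1-2): L=1.5464, (cx,cy)=(0.6693,-0.7430)
member 3 (1-3): L=2.1355, (cx,cy)=(0.9993,0.0375)
member 4 (2-3): L=1.6487, (cx,cy)=(0.6666,0.7454)
solve A·x = −loads:
  F[0-1] = +218.0103 N (tension)
  F[0-2] = -2165.9940 N (compression)
  F[1-2] = -2587.8887 N (compression)
  F[1-3] = +3253.6462 N (tension)
  F[2-3] = -5847.7904 N (compression)
  Rx@0 = +2025.7000 N
  Ry@0 = -166.8715 N
  Ry@2 = +6281.9415 N

-2165.994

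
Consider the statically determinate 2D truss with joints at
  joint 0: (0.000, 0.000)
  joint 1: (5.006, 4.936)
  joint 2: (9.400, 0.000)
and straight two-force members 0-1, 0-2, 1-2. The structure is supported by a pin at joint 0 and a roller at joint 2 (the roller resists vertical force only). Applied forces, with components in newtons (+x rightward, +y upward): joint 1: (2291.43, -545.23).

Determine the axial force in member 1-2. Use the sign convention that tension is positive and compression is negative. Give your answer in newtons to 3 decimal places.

N=3 nodes, M=3 members, R=3 reactions → 2N=6, M+R=6
member 0 (0-1): L=7.0302, (cx,cy)=(0.7121,0.7021)
member 1 (0-2): L=9.4000, (cx,cy)=(1.0000,0.0000)
member 2 (1-2): L=6.6084, (cx,cy)=(0.6649,-0.7469)
solve A·x = −loads:
  F[0-1] = +1350.7534 N (tension)
  F[0-2] = +1329.6021 N (tension)
  F[1-2] = -1999.6770 N (compression)
  Rx@0 = -2291.4300 N
  Ry@0 = -948.3785 N
  Ry@2 = +1493.6085 N

-1999.677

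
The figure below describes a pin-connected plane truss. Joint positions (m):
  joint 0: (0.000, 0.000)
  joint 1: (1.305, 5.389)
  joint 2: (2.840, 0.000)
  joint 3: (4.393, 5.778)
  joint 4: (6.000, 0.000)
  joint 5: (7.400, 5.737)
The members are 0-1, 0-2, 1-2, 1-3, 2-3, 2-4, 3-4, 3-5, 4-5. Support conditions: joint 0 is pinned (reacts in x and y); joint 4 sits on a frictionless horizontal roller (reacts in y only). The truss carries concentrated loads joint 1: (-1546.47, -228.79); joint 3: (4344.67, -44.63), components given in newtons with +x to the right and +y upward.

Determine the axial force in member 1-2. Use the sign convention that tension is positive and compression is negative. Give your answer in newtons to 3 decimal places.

N=6 nodes, M=9 members, R=3 reactions → 2N=12, M+R=12
member 0 (0-1): L=5.5448, (cx,cy)=(0.2354,0.9719)
member 1 (0-2): L=2.8400, (cx,cy)=(1.0000,0.0000)
member 2 (1-2): L=5.6034, (cx,cy)=(0.2739,-0.9617)
member 3 (1-3): L=3.1124, (cx,cy)=(0.9922,0.1250)
member 4 (2-3): L=5.9831, (cx,cy)=(0.2596,0.9657)
member 5 (2-4): L=3.1600, (cx,cy)=(1.0000,0.0000)
member 6 (3-4): L=5.9973, (cx,cy)=(0.2680,-0.9634)
member 7 (3-5): L=3.0073, (cx,cy)=(0.9999,-0.0136)
member 8 (4-5): L=5.9054, (cx,cy)=(0.2371,0.9715)
solve A·x = −loads:
  F[0-1] = +2679.2098 N (tension)
  F[0-2] = +2167.6281 N (tension)
  F[1-2] = -2568.1104 N (compression)
  F[1-3] = +2903.3238 N (tension)
  F[2-3] = +2557.5278 N (tension)
  F[2-4] = +800.2648 N (tension)
  F[3-4] = -2986.5816 N (compression)
  F[3-5] = -0.0000 N (compression)
  F[4-5] = +0.0000 N (tension)
  Rx@0 = -2798.2000 N
  Ry@0 = -2603.9478 N
  Ry@4 = +2877.3678 N

-2568.110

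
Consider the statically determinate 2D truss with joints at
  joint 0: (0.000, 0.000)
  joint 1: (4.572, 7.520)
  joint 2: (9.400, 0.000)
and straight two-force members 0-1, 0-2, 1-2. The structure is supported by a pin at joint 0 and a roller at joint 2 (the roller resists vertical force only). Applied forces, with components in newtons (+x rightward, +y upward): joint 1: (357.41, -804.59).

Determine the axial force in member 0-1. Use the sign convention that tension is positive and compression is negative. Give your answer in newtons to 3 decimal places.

-149.008

N=3 nodes, M=3 members, R=3 reactions → 2N=6, M+R=6
member 0 (0-1): L=8.8008, (cx,cy)=(0.5195,0.8545)
member 1 (0-2): L=9.4000, (cx,cy)=(1.0000,0.0000)
member 2 (1-2): L=8.9364, (cx,cy)=(0.5403,-0.8415)
solve A·x = −loads:
  F[0-1] = -149.0082 N (compression)
  F[0-2] = +434.8197 N (tension)
  F[1-2] = -804.8345 N (compression)
  Rx@0 = -357.4100 N
  Ry@0 = +127.3231 N
  Ry@2 = +677.2669 N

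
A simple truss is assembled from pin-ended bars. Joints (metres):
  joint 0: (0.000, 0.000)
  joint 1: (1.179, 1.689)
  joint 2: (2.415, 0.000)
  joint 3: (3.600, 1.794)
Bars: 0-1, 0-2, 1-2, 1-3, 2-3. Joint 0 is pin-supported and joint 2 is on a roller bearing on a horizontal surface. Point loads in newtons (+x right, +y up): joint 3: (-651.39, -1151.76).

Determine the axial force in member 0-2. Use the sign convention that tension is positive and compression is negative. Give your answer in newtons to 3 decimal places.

-708.113

N=4 nodes, M=5 members, R=3 reactions → 2N=8, M+R=8
member 0 (0-1): L=2.0598, (cx,cy)=(0.5724,0.8200)
member 1 (0-2): L=2.4150, (cx,cy)=(1.0000,0.0000)
member 2 (1-2): L=2.0929, (cx,cy)=(0.5906,-0.8070)
member 3 (1-3): L=2.4233, (cx,cy)=(0.9991,0.0433)
member 4 (2-3): L=2.1500, (cx,cy)=(0.5512,0.8344)
solve A·x = −loads:
  F[0-1] = +99.0990 N (tension)
  F[0-2] = -708.1130 N (compression)
  F[1-2] = -94.6416 N (compression)
  F[1-3] = +112.7199 N (tension)
  F[2-3] = -1386.1919 N (compression)
  Rx@0 = +651.3900 N
  Ry@0 = -81.2596 N
  Ry@2 = +1233.0196 N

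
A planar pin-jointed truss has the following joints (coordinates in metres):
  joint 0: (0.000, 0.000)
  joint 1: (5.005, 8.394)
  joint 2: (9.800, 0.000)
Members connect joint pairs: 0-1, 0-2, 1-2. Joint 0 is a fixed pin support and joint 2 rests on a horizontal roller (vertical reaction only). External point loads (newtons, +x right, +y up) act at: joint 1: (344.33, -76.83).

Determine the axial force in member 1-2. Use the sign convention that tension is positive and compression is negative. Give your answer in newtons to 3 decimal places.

N=3 nodes, M=3 members, R=3 reactions → 2N=6, M+R=6
member 0 (0-1): L=9.7729, (cx,cy)=(0.5121,0.8589)
member 1 (0-2): L=9.8000, (cx,cy)=(1.0000,0.0000)
member 2 (1-2): L=9.6670, (cx,cy)=(0.4960,-0.8683)
solve A·x = −loads:
  F[0-1] = +299.6102 N (tension)
  F[0-2] = +190.8902 N (tension)
  F[1-2] = -384.8466 N (compression)
  Rx@0 = -344.3300 N
  Ry@0 = -257.3374 N
  Ry@2 = +334.1674 N

-384.847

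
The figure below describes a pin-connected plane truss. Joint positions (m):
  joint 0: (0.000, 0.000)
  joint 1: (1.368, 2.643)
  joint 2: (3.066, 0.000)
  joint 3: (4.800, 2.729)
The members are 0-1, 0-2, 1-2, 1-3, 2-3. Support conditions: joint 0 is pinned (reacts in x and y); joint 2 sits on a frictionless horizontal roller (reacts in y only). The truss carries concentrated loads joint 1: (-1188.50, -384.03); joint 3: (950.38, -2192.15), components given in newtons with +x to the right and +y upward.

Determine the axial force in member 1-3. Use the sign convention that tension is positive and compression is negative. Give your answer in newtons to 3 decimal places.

2381.927

N=4 nodes, M=5 members, R=3 reactions → 2N=8, M+R=8
member 0 (0-1): L=2.9760, (cx,cy)=(0.4597,0.8881)
member 1 (0-2): L=3.0660, (cx,cy)=(1.0000,0.0000)
member 2 (1-2): L=3.1414, (cx,cy)=(0.5405,-0.8413)
member 3 (1-3): L=3.4331, (cx,cy)=(0.9997,0.0251)
member 4 (2-3): L=3.2333, (cx,cy)=(0.5363,0.8440)
solve A·x = −loads:
  F[0-1] = +955.4160 N (tension)
  F[0-2] = -677.2958 N (compression)
  F[1-2] = -1394.0452 N (compression)
  F[1-3] = +2381.9274 N (tension)
  F[2-3] = -2667.9344 N (compression)
  Rx@0 = +238.1200 N
  Ry@0 = -848.4953 N
  Ry@2 = +3424.6753 N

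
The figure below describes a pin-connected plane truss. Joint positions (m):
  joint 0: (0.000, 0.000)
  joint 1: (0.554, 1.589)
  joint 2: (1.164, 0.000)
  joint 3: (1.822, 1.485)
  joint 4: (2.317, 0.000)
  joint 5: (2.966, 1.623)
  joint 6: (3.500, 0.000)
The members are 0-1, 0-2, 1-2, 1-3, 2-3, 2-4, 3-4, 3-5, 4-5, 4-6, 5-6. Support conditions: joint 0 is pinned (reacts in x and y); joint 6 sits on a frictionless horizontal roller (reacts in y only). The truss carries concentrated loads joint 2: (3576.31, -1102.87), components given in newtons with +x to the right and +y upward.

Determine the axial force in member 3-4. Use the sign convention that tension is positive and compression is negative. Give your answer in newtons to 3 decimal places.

-422.341

N=7 nodes, M=11 members, R=3 reactions → 2N=14, M+R=14
member 0 (0-1): L=1.6828, (cx,cy)=(0.3292,0.9443)
member 1 (0-2): L=1.1640, (cx,cy)=(1.0000,0.0000)
member 2 (1-2): L=1.7021, (cx,cy)=(0.3584,-0.9336)
member 3 (1-3): L=1.2723, (cx,cy)=(0.9967,-0.0817)
member 4 (2-3): L=1.6243, (cx,cy)=(0.4051,0.9143)
member 5 (2-4): L=1.1530, (cx,cy)=(1.0000,0.0000)
member 6 (3-4): L=1.5653, (cx,cy)=(0.3162,-0.9487)
member 7 (3-5): L=1.1523, (cx,cy)=(0.9928,0.1198)
member 8 (4-5): L=1.7480, (cx,cy)=(0.3713,0.9285)
member 9 (4-6): L=1.1830, (cx,cy)=(1.0000,0.0000)
member 10 (5-6): L=1.7086, (cx,cy)=(0.3125,-0.9499)
solve A·x = −loads:
  F[0-1] = -779.5417 N (compression)
  F[0-2] = +3832.9445 N (tension)
  F[1-2] = +837.3748 N (tension)
  F[1-3] = -558.6094 N (compression)
  F[2-3] = +351.2316 N (tension)
  F[2-4] = +414.4525 N (tension)
  F[3-4] = -422.3406 N (compression)
  F[3-5] = -282.9330 N (compression)
  F[4-5] = +431.5137 N (tension)
  F[4-6] = +120.6791 N (tension)
  F[5-6] = -386.1259 N (compression)
  Rx@0 = -3576.3100 N
  Ry@0 = +736.0869 N
  Ry@6 = +366.7831 N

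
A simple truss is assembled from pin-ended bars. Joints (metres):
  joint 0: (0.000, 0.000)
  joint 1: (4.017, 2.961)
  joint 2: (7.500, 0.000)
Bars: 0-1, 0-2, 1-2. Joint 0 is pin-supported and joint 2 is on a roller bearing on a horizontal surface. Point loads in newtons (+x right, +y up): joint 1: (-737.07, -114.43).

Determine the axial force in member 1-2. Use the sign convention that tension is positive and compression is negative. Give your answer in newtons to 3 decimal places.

354.647

N=3 nodes, M=3 members, R=3 reactions → 2N=6, M+R=6
member 0 (0-1): L=4.9904, (cx,cy)=(0.8050,0.5933)
member 1 (0-2): L=7.5000, (cx,cy)=(1.0000,0.0000)
member 2 (1-2): L=4.5715, (cx,cy)=(0.7619,-0.6477)
solve A·x = −loads:
  F[0-1] = -579.9964 N (compression)
  F[0-2] = -270.2019 N (compression)
  F[1-2] = +354.6465 N (tension)
  Rx@0 = +737.0700 N
  Ry@0 = +344.1365 N
  Ry@2 = -229.7065 N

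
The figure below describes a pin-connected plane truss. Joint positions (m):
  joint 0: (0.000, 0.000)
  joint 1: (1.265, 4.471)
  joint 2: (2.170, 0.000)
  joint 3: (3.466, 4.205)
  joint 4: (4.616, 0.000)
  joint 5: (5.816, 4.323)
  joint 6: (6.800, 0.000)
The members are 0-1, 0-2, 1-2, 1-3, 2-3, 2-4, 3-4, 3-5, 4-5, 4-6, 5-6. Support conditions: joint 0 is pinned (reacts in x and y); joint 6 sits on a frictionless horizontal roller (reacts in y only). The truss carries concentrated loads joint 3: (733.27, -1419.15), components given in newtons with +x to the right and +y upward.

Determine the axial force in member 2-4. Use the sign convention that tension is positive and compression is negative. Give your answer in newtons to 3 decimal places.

933.037

N=7 nodes, M=11 members, R=3 reactions → 2N=14, M+R=14
member 0 (0-1): L=4.6465, (cx,cy)=(0.2722,0.9622)
member 1 (0-2): L=2.1700, (cx,cy)=(1.0000,0.0000)
member 2 (1-2): L=4.5617, (cx,cy)=(0.1984,-0.9801)
member 3 (1-3): L=2.2170, (cx,cy)=(0.9928,-0.1200)
member 4 (2-3): L=4.4002, (cx,cy)=(0.2945,0.9556)
member 5 (2-4): L=2.4460, (cx,cy)=(1.0000,0.0000)
member 6 (3-4): L=4.3594, (cx,cy)=(0.2638,-0.9646)
member 7 (3-5): L=2.3530, (cx,cy)=(0.9987,0.0501)
member 8 (4-5): L=4.4865, (cx,cy)=(0.2675,0.9636)
member 9 (4-6): L=2.1840, (cx,cy)=(1.0000,0.0000)
member 10 (5-6): L=4.4336, (cx,cy)=(0.2219,-0.9751)
solve A·x = −loads:
  F[0-1] = -251.8736 N (compression)
  F[0-2] = +801.8419 N (tension)
  F[1-2] = +262.1428 N (tension)
  F[1-3] = -121.4563 N (compression)
  F[2-3] = -268.8583 N (compression)
  F[2-4] = +933.0366 N (tension)
  F[3-4] = -1251.3912 N (compression)
  F[3-5] = -603.6834 N (compression)
  F[4-5] = +1252.7062 N (tension)
  F[4-6] = +267.8607 N (tension)
  F[5-6] = -1206.8906 N (compression)
  Rx@0 = -733.2700 N
  Ry@0 = +242.3597 N
  Ry@6 = +1176.7903 N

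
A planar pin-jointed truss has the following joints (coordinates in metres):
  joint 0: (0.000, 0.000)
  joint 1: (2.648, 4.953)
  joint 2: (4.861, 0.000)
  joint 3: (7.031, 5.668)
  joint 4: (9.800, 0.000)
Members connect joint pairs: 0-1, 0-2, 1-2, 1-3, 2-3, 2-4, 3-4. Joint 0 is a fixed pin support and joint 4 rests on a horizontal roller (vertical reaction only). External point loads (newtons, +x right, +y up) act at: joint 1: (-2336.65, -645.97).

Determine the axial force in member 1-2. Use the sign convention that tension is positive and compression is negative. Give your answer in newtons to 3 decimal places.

1269.436

N=5 nodes, M=7 members, R=3 reactions → 2N=10, M+R=10
member 0 (0-1): L=5.6164, (cx,cy)=(0.4715,0.8819)
member 1 (0-2): L=4.8610, (cx,cy)=(1.0000,0.0000)
member 2 (1-2): L=5.4249, (cx,cy)=(0.4079,-0.9130)
member 3 (1-3): L=4.4409, (cx,cy)=(0.9870,0.1610)
member 4 (2-3): L=6.0692, (cx,cy)=(0.3575,0.9339)
member 5 (2-4): L=4.9390, (cx,cy)=(1.0000,0.0000)
member 6 (3-4): L=6.3082, (cx,cy)=(0.4390,-0.8985)
solve A·x = −loads:
  F[0-1] = -1873.7124 N (compression)
  F[0-2] = -1453.2411 N (compression)
  F[1-2] = +1269.4358 N (tension)
  F[1-3] = +947.7602 N (tension)
  F[2-3] = -1241.0471 N (compression)
  F[2-4] = -491.6676 N (compression)
  F[3-4] = +1120.0959 N (tension)
  Rx@0 = +2336.6500 N
  Ry@0 = +1652.3883 N
  Ry@4 = -1006.4183 N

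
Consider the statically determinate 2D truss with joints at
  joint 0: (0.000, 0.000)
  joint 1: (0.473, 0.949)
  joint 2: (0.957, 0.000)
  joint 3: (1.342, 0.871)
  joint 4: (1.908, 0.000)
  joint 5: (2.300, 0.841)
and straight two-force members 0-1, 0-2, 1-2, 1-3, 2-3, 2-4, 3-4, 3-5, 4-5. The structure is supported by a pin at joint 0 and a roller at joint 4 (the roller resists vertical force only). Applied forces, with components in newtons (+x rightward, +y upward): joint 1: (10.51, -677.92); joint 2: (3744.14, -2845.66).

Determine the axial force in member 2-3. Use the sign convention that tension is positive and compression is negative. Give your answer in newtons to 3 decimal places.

1585.024

N=6 nodes, M=9 members, R=3 reactions → 2N=12, M+R=12
member 0 (0-1): L=1.0603, (cx,cy)=(0.4461,0.8950)
member 1 (0-2): L=0.9570, (cx,cy)=(1.0000,0.0000)
member 2 (1-2): L=1.0653, (cx,cy)=(0.4543,-0.8908)
member 3 (1-3): L=0.8725, (cx,cy)=(0.9960,-0.0894)
member 4 (2-3): L=0.9523, (cx,cy)=(0.4043,0.9146)
member 5 (2-4): L=0.9510, (cx,cy)=(1.0000,0.0000)
member 6 (3-4): L=1.0387, (cx,cy)=(0.5449,-0.8385)
member 7 (3-5): L=0.9585, (cx,cy)=(0.9995,-0.0313)
member 8 (4-5): L=0.9279, (cx,cy)=(0.4225,0.9064)
solve A·x = −loads:
  F[0-1] = -2148.6100 N (compression)
  F[0-2] = +4713.1052 N (tension)
  F[1-2] = +1567.0136 N (tension)
  F[1-3] = -1687.6697 N (compression)
  F[2-3] = +1585.0243 N (tension)
  F[2-4] = +1040.1082 N (tension)
  F[3-4] = -1908.8518 N (compression)
  F[3-5] = +0.0000 N (tension)
  F[4-5] = -0.0000 N (compression)
  Rx@0 = -3754.6500 N
  Ry@0 = +1922.9894 N
  Ry@4 = +1600.5906 N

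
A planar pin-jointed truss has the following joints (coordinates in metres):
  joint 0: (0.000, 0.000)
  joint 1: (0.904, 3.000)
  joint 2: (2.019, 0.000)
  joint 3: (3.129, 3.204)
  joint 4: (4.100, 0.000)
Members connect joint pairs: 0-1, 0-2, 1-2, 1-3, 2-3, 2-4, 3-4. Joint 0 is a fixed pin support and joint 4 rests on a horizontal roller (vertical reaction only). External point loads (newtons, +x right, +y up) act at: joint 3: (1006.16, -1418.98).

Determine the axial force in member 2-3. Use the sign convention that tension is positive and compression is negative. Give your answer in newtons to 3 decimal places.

N=5 nodes, M=7 members, R=3 reactions → 2N=10, M+R=10
member 0 (0-1): L=3.1332, (cx,cy)=(0.2885,0.9575)
member 1 (0-2): L=2.0190, (cx,cy)=(1.0000,0.0000)
member 2 (1-2): L=3.2005, (cx,cy)=(0.3484,-0.9374)
member 3 (1-3): L=2.2343, (cx,cy)=(0.9958,0.0913)
member 4 (2-3): L=3.3908, (cx,cy)=(0.3274,0.9449)
member 5 (2-4): L=2.0810, (cx,cy)=(1.0000,0.0000)
member 6 (3-4): L=3.3479, (cx,cy)=(0.2900,-0.9570)
solve A·x = −loads:
  F[0-1] = +470.2176 N (tension)
  F[0-2] = +870.4933 N (tension)
  F[1-2] = -451.6510 N (compression)
  F[1-3] = +294.2430 N (tension)
  F[2-3] = +448.0424 N (tension)
  F[2-4] = +566.4777 N (tension)
  F[3-4] = -1953.1539 N (compression)
  Rx@0 = -1006.1600 N
  Ry@0 = -450.2212 N
  Ry@4 = +1869.2012 N

448.042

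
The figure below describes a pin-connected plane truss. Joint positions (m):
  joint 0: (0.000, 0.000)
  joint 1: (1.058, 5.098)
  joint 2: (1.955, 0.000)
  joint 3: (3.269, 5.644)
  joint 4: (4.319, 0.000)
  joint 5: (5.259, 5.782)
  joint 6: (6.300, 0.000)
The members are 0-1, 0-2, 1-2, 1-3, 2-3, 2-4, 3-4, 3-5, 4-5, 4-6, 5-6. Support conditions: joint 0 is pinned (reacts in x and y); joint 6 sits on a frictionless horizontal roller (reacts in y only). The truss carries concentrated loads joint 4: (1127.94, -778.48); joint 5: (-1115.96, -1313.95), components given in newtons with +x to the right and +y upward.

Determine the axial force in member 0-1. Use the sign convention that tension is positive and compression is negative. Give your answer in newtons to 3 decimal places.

-1517.772

N=7 nodes, M=11 members, R=3 reactions → 2N=14, M+R=14
member 0 (0-1): L=5.2066, (cx,cy)=(0.2032,0.9791)
member 1 (0-2): L=1.9550, (cx,cy)=(1.0000,0.0000)
member 2 (1-2): L=5.1763, (cx,cy)=(0.1733,-0.9849)
member 3 (1-3): L=2.2774, (cx,cy)=(0.9708,0.2397)
member 4 (2-3): L=5.7949, (cx,cy)=(0.2267,0.9740)
member 5 (2-4): L=2.3640, (cx,cy)=(1.0000,0.0000)
member 6 (3-4): L=5.7408, (cx,cy)=(0.1829,-0.9831)
member 7 (3-5): L=1.9948, (cx,cy)=(0.9976,0.0692)
member 8 (4-5): L=5.8579, (cx,cy)=(0.1605,0.9870)
member 9 (4-6): L=1.9810, (cx,cy)=(1.0000,0.0000)
member 10 (5-6): L=5.8750, (cx,cy)=(0.1772,-0.9842)
solve A·x = −loads:
  F[0-1] = -1517.7723 N (compression)
  F[0-2] = +320.3952 N (tension)
  F[1-2] = +1371.9893 N (tension)
  F[1-3] = -562.5733 N (compression)
  F[2-3] = -1387.3691 N (compression)
  F[2-4] = +872.7317 N (tension)
  F[3-4] = +1432.4109 N (tension)
  F[3-5] = -1125.4361 N (compression)
  F[4-5] = -638.0364 N (compression)
  F[4-6] = +109.1634 N (tension)
  F[5-6] = -616.0720 N (compression)
  Rx@0 = -11.9800 N
  Ry@0 = +1486.1066 N
  Ry@6 = +606.3234 N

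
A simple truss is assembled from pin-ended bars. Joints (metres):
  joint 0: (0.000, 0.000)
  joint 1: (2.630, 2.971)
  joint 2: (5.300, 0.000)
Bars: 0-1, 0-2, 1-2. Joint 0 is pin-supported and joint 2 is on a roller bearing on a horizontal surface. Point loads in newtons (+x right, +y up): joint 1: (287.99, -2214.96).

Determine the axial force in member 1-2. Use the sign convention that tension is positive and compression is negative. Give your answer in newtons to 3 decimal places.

N=3 nodes, M=3 members, R=3 reactions → 2N=6, M+R=6
member 0 (0-1): L=3.9678, (cx,cy)=(0.6628,0.7488)
member 1 (0-2): L=5.3000, (cx,cy)=(1.0000,0.0000)
member 2 (1-2): L=3.9945, (cx,cy)=(0.6684,-0.7438)
solve A·x = −loads:
  F[0-1] = -1274.6242 N (compression)
  F[0-2] = +1132.8484 N (tension)
  F[1-2] = -1694.8023 N (compression)
  Rx@0 = -287.9900 N
  Ry@0 = +954.4009 N
  Ry@2 = +1260.5591 N

-1694.802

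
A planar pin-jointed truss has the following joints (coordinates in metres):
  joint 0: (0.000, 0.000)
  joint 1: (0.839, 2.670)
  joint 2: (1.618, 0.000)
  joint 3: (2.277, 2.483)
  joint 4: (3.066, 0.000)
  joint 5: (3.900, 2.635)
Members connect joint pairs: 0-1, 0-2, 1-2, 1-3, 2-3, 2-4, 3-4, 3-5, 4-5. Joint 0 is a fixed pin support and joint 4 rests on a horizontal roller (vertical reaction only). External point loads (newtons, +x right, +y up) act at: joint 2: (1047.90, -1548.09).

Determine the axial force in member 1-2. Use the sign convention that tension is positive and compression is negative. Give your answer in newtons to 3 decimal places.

823.994

N=6 nodes, M=9 members, R=3 reactions → 2N=12, M+R=12
member 0 (0-1): L=2.7987, (cx,cy)=(0.2998,0.9540)
member 1 (0-2): L=1.6180, (cx,cy)=(1.0000,0.0000)
member 2 (1-2): L=2.7813, (cx,cy)=(0.2801,-0.9600)
member 3 (1-3): L=1.4501, (cx,cy)=(0.9917,-0.1290)
member 4 (2-3): L=2.5690, (cx,cy)=(0.2565,0.9665)
member 5 (2-4): L=1.4480, (cx,cy)=(1.0000,0.0000)
member 6 (3-4): L=2.6053, (cx,cy)=(0.3028,-0.9530)
member 7 (3-5): L=1.6301, (cx,cy)=(0.9956,0.0932)
member 8 (4-5): L=2.7638, (cx,cy)=(0.3018,0.9534)
solve A·x = −loads:
  F[0-1] = -766.3735 N (compression)
  F[0-2] = +1277.6435 N (tension)
  F[1-2] = +823.9945 N (tension)
  F[1-3] = -464.4079 N (compression)
  F[2-3] = +783.2856 N (tension)
  F[2-4] = +259.5989 N (tension)
  F[3-4] = -857.2168 N (compression)
  F[3-5] = -0.0000 N (tension)
  F[4-5] = +0.0000 N (tension)
  Rx@0 = -1047.9000 N
  Ry@0 = +731.1267 N
  Ry@4 = +816.9633 N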